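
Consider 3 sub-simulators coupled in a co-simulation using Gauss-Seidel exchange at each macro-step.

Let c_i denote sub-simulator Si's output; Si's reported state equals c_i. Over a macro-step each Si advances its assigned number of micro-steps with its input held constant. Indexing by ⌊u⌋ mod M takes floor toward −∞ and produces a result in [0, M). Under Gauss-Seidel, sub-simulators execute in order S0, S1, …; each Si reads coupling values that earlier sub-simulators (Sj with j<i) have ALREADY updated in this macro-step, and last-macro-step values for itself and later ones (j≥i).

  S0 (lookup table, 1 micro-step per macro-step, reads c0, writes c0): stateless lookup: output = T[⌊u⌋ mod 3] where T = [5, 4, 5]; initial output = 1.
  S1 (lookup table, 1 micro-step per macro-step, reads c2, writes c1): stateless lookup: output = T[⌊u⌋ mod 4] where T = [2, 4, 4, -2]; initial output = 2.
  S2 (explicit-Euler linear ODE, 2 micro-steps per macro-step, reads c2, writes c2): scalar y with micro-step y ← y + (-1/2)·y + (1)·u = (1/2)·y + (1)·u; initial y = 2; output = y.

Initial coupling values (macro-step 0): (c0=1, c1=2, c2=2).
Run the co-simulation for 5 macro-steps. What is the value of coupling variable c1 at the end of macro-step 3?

macro 1: S0 reads c0=1 → after 1×micro: 4; S1 reads c2=2 → after 1×micro: 4; S2 reads c2=2 → after 2×micro: 7/2 ⇒ (c0=4, c1=4, c2=7/2)
macro 2: S0 reads c0=4 → after 1×micro: 4; S1 reads c2=7/2 → after 1×micro: -2; S2 reads c2=7/2 → after 2×micro: 49/8 ⇒ (c0=4, c1=-2, c2=49/8)
macro 3: S0 reads c0=4 → after 1×micro: 4; S1 reads c2=49/8 → after 1×micro: 4; S2 reads c2=49/8 → after 2×micro: 343/32 ⇒ (c0=4, c1=4, c2=343/32)
macro 4: S0 reads c0=4 → after 1×micro: 4; S1 reads c2=343/32 → after 1×micro: 4; S2 reads c2=343/32 → after 2×micro: 2401/128 ⇒ (c0=4, c1=4, c2=2401/128)
macro 5: S0 reads c0=4 → after 1×micro: 4; S1 reads c2=2401/128 → after 1×micro: 4; S2 reads c2=2401/128 → after 2×micro: 16807/512 ⇒ (c0=4, c1=4, c2=16807/512)

c1 at macro-step 3 = 4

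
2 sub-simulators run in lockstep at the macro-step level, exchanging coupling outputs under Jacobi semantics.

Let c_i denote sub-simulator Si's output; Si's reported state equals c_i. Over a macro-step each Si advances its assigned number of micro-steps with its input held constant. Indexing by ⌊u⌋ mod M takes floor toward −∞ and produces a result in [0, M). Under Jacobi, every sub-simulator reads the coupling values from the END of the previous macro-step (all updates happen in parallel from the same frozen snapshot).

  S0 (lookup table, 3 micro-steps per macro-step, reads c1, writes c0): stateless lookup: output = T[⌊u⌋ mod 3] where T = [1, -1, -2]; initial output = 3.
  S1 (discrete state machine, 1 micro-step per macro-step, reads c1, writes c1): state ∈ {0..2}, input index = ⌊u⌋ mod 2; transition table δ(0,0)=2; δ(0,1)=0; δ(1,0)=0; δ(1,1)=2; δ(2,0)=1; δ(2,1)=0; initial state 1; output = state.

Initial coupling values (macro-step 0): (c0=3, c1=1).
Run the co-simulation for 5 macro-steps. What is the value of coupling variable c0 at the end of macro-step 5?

c0 at macro-step 5 = -1

macro 1: S0 reads c1=1 → after 3×micro: -1; S1 reads c1=1 → after 1×micro: 2 ⇒ (c0=-1, c1=2)
macro 2: S0 reads c1=2 → after 3×micro: -2; S1 reads c1=2 → after 1×micro: 1 ⇒ (c0=-2, c1=1)
macro 3: S0 reads c1=1 → after 3×micro: -1; S1 reads c1=1 → after 1×micro: 2 ⇒ (c0=-1, c1=2)
macro 4: S0 reads c1=2 → after 3×micro: -2; S1 reads c1=2 → after 1×micro: 1 ⇒ (c0=-2, c1=1)
macro 5: S0 reads c1=1 → after 3×micro: -1; S1 reads c1=1 → after 1×micro: 2 ⇒ (c0=-1, c1=2)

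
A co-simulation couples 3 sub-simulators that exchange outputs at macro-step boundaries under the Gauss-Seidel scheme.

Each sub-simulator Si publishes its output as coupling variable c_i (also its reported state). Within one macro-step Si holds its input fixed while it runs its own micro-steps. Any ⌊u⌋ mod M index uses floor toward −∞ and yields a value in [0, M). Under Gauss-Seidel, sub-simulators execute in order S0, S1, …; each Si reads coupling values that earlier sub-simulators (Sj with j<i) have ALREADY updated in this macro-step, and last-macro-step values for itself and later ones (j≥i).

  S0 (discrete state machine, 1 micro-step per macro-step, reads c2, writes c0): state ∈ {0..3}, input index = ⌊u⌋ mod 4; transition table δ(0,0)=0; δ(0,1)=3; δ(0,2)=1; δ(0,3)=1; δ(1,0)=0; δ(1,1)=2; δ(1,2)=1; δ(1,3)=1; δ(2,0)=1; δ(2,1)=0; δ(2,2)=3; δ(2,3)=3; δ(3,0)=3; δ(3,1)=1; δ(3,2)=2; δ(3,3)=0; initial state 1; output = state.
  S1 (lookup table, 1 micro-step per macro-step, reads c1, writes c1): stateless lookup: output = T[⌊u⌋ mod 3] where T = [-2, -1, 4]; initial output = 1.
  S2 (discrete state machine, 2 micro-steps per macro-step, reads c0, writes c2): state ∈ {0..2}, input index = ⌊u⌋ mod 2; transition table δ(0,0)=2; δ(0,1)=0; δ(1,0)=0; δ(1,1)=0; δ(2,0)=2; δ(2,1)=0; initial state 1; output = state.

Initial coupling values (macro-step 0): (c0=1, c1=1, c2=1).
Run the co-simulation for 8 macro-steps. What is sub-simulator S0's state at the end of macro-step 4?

macro 1: S0 reads c2=1 → after 1×micro: 2; S1 reads c1=1 → after 1×micro: -1; S2 reads c0=2 → after 2×micro: 2 ⇒ (c0=2, c1=-1, c2=2)
macro 2: S0 reads c2=2 → after 1×micro: 3; S1 reads c1=-1 → after 1×micro: 4; S2 reads c0=3 → after 2×micro: 0 ⇒ (c0=3, c1=4, c2=0)
macro 3: S0 reads c2=0 → after 1×micro: 3; S1 reads c1=4 → after 1×micro: -1; S2 reads c0=3 → after 2×micro: 0 ⇒ (c0=3, c1=-1, c2=0)
macro 4: S0 reads c2=0 → after 1×micro: 3; S1 reads c1=-1 → after 1×micro: 4; S2 reads c0=3 → after 2×micro: 0 ⇒ (c0=3, c1=4, c2=0)
macro 5: S0 reads c2=0 → after 1×micro: 3; S1 reads c1=4 → after 1×micro: -1; S2 reads c0=3 → after 2×micro: 0 ⇒ (c0=3, c1=-1, c2=0)
macro 6: S0 reads c2=0 → after 1×micro: 3; S1 reads c1=-1 → after 1×micro: 4; S2 reads c0=3 → after 2×micro: 0 ⇒ (c0=3, c1=4, c2=0)
macro 7: S0 reads c2=0 → after 1×micro: 3; S1 reads c1=4 → after 1×micro: -1; S2 reads c0=3 → after 2×micro: 0 ⇒ (c0=3, c1=-1, c2=0)
macro 8: S0 reads c2=0 → after 1×micro: 3; S1 reads c1=-1 → after 1×micro: 4; S2 reads c0=3 → after 2×micro: 0 ⇒ (c0=3, c1=4, c2=0)

S0 state at macro-step 4 = 3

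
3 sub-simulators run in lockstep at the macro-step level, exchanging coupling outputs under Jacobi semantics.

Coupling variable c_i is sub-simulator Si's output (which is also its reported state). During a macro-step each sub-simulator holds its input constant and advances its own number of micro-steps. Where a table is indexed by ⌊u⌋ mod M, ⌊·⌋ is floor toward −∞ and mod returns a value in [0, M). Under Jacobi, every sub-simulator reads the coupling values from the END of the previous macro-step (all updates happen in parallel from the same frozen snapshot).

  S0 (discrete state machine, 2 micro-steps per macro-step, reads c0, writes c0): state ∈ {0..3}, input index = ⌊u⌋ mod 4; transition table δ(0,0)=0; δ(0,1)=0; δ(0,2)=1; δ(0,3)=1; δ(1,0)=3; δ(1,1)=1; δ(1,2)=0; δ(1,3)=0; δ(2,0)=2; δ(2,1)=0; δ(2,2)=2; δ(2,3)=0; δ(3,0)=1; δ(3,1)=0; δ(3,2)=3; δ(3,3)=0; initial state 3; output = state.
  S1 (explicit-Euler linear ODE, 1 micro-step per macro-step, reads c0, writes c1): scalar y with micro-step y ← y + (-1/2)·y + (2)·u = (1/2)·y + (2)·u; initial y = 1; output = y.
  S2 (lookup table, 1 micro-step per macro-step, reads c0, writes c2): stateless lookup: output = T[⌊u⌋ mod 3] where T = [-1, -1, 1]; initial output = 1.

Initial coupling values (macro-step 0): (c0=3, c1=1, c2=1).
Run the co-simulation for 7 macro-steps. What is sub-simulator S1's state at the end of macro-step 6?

S1 state at macro-step 6 = 261/64

macro 1: S0 reads c0=3 → after 2×micro: 1; S1 reads c0=3 → after 1×micro: 13/2; S2 reads c0=3 → after 1×micro: -1 ⇒ (c0=1, c1=13/2, c2=-1)
macro 2: S0 reads c0=1 → after 2×micro: 1; S1 reads c0=1 → after 1×micro: 21/4; S2 reads c0=1 → after 1×micro: -1 ⇒ (c0=1, c1=21/4, c2=-1)
macro 3: S0 reads c0=1 → after 2×micro: 1; S1 reads c0=1 → after 1×micro: 37/8; S2 reads c0=1 → after 1×micro: -1 ⇒ (c0=1, c1=37/8, c2=-1)
macro 4: S0 reads c0=1 → after 2×micro: 1; S1 reads c0=1 → after 1×micro: 69/16; S2 reads c0=1 → after 1×micro: -1 ⇒ (c0=1, c1=69/16, c2=-1)
macro 5: S0 reads c0=1 → after 2×micro: 1; S1 reads c0=1 → after 1×micro: 133/32; S2 reads c0=1 → after 1×micro: -1 ⇒ (c0=1, c1=133/32, c2=-1)
macro 6: S0 reads c0=1 → after 2×micro: 1; S1 reads c0=1 → after 1×micro: 261/64; S2 reads c0=1 → after 1×micro: -1 ⇒ (c0=1, c1=261/64, c2=-1)
macro 7: S0 reads c0=1 → after 2×micro: 1; S1 reads c0=1 → after 1×micro: 517/128; S2 reads c0=1 → after 1×micro: -1 ⇒ (c0=1, c1=517/128, c2=-1)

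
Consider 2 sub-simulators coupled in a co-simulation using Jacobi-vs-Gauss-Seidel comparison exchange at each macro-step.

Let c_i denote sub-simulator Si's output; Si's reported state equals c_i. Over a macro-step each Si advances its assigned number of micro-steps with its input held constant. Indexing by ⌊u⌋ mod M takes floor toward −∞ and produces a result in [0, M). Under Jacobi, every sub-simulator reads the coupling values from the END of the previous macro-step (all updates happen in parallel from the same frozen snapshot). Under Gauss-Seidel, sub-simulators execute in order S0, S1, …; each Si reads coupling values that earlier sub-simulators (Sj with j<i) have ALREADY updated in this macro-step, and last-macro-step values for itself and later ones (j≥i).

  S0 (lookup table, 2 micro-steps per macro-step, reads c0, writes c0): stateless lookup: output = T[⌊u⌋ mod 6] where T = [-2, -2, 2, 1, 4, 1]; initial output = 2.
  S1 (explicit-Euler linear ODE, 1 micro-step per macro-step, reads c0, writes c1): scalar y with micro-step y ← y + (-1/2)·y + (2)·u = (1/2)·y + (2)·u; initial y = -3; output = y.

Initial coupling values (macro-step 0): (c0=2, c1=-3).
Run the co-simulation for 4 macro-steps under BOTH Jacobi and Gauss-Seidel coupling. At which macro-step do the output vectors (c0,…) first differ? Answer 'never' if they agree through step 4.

[Jacobi] macro 1: S0 reads c0=2 → after 2×micro: 2; S1 reads c0=2 → after 1×micro: 5/2 ⇒ (c0=2, c1=5/2)
[Jacobi] macro 2: S0 reads c0=2 → after 2×micro: 2; S1 reads c0=2 → after 1×micro: 21/4 ⇒ (c0=2, c1=21/4)
[Jacobi] macro 3: S0 reads c0=2 → after 2×micro: 2; S1 reads c0=2 → after 1×micro: 53/8 ⇒ (c0=2, c1=53/8)
[Jacobi] macro 4: S0 reads c0=2 → after 2×micro: 2; S1 reads c0=2 → after 1×micro: 117/16 ⇒ (c0=2, c1=117/16)
[Gauss-Seidel] macro 1: S0 reads c0=2 → after 2×micro: 2; S1 reads c0=2 → after 1×micro: 5/2 ⇒ (c0=2, c1=5/2)
[Gauss-Seidel] macro 2: S0 reads c0=2 → after 2×micro: 2; S1 reads c0=2 → after 1×micro: 21/4 ⇒ (c0=2, c1=21/4)
[Gauss-Seidel] macro 3: S0 reads c0=2 → after 2×micro: 2; S1 reads c0=2 → after 1×micro: 53/8 ⇒ (c0=2, c1=53/8)
[Gauss-Seidel] macro 4: S0 reads c0=2 → after 2×micro: 2; S1 reads c0=2 → after 1×micro: 117/16 ⇒ (c0=2, c1=117/16)

first divergence at macro-step: never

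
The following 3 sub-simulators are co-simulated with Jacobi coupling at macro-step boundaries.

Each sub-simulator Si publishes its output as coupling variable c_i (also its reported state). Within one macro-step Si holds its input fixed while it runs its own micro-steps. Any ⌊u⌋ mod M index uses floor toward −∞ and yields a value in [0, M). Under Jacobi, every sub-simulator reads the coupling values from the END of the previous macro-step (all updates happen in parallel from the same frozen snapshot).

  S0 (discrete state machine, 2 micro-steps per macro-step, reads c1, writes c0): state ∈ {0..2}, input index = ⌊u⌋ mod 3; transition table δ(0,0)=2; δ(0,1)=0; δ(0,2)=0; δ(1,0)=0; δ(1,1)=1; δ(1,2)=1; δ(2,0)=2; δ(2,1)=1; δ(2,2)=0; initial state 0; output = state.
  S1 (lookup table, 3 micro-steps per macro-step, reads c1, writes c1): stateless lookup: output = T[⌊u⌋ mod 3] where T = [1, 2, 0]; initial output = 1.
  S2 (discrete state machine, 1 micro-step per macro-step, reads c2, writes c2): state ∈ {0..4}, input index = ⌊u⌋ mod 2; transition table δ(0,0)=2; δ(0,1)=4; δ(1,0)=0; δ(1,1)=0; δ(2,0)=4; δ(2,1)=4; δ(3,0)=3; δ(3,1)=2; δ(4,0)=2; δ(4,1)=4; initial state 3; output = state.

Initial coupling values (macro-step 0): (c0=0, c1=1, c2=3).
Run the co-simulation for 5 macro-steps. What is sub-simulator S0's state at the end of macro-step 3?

S0 state at macro-step 3 = 2

macro 1: S0 reads c1=1 → after 2×micro: 0; S1 reads c1=1 → after 3×micro: 2; S2 reads c2=3 → after 1×micro: 2 ⇒ (c0=0, c1=2, c2=2)
macro 2: S0 reads c1=2 → after 2×micro: 0; S1 reads c1=2 → after 3×micro: 0; S2 reads c2=2 → after 1×micro: 4 ⇒ (c0=0, c1=0, c2=4)
macro 3: S0 reads c1=0 → after 2×micro: 2; S1 reads c1=0 → after 3×micro: 1; S2 reads c2=4 → after 1×micro: 2 ⇒ (c0=2, c1=1, c2=2)
macro 4: S0 reads c1=1 → after 2×micro: 1; S1 reads c1=1 → after 3×micro: 2; S2 reads c2=2 → after 1×micro: 4 ⇒ (c0=1, c1=2, c2=4)
macro 5: S0 reads c1=2 → after 2×micro: 1; S1 reads c1=2 → after 3×micro: 0; S2 reads c2=4 → after 1×micro: 2 ⇒ (c0=1, c1=0, c2=2)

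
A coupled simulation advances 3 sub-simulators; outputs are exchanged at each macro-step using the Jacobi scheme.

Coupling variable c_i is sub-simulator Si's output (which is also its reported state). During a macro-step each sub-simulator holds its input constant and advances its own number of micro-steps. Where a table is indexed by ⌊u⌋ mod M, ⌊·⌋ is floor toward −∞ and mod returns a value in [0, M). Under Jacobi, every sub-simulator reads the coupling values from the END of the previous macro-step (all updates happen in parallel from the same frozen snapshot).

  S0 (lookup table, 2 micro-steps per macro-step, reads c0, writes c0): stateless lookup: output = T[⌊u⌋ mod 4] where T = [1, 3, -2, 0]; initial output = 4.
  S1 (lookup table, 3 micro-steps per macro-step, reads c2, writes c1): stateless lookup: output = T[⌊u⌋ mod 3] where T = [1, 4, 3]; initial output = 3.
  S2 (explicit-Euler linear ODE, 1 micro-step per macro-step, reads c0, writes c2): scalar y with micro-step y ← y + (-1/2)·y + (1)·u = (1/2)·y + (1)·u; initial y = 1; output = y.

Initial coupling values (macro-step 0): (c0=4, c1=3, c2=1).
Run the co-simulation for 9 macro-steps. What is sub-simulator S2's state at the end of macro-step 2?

S2 state at macro-step 2 = 13/4

macro 1: S0 reads c0=4 → after 2×micro: 1; S1 reads c2=1 → after 3×micro: 4; S2 reads c0=4 → after 1×micro: 9/2 ⇒ (c0=1, c1=4, c2=9/2)
macro 2: S0 reads c0=1 → after 2×micro: 3; S1 reads c2=9/2 → after 3×micro: 4; S2 reads c0=1 → after 1×micro: 13/4 ⇒ (c0=3, c1=4, c2=13/4)
macro 3: S0 reads c0=3 → after 2×micro: 0; S1 reads c2=13/4 → after 3×micro: 1; S2 reads c0=3 → after 1×micro: 37/8 ⇒ (c0=0, c1=1, c2=37/8)
macro 4: S0 reads c0=0 → after 2×micro: 1; S1 reads c2=37/8 → after 3×micro: 4; S2 reads c0=0 → after 1×micro: 37/16 ⇒ (c0=1, c1=4, c2=37/16)
macro 5: S0 reads c0=1 → after 2×micro: 3; S1 reads c2=37/16 → after 3×micro: 3; S2 reads c0=1 → after 1×micro: 69/32 ⇒ (c0=3, c1=3, c2=69/32)
macro 6: S0 reads c0=3 → after 2×micro: 0; S1 reads c2=69/32 → after 3×micro: 3; S2 reads c0=3 → after 1×micro: 261/64 ⇒ (c0=0, c1=3, c2=261/64)
macro 7: S0 reads c0=0 → after 2×micro: 1; S1 reads c2=261/64 → after 3×micro: 4; S2 reads c0=0 → after 1×micro: 261/128 ⇒ (c0=1, c1=4, c2=261/128)
macro 8: S0 reads c0=1 → after 2×micro: 3; S1 reads c2=261/128 → after 3×micro: 3; S2 reads c0=1 → after 1×micro: 517/256 ⇒ (c0=3, c1=3, c2=517/256)
macro 9: S0 reads c0=3 → after 2×micro: 0; S1 reads c2=517/256 → after 3×micro: 3; S2 reads c0=3 → after 1×micro: 2053/512 ⇒ (c0=0, c1=3, c2=2053/512)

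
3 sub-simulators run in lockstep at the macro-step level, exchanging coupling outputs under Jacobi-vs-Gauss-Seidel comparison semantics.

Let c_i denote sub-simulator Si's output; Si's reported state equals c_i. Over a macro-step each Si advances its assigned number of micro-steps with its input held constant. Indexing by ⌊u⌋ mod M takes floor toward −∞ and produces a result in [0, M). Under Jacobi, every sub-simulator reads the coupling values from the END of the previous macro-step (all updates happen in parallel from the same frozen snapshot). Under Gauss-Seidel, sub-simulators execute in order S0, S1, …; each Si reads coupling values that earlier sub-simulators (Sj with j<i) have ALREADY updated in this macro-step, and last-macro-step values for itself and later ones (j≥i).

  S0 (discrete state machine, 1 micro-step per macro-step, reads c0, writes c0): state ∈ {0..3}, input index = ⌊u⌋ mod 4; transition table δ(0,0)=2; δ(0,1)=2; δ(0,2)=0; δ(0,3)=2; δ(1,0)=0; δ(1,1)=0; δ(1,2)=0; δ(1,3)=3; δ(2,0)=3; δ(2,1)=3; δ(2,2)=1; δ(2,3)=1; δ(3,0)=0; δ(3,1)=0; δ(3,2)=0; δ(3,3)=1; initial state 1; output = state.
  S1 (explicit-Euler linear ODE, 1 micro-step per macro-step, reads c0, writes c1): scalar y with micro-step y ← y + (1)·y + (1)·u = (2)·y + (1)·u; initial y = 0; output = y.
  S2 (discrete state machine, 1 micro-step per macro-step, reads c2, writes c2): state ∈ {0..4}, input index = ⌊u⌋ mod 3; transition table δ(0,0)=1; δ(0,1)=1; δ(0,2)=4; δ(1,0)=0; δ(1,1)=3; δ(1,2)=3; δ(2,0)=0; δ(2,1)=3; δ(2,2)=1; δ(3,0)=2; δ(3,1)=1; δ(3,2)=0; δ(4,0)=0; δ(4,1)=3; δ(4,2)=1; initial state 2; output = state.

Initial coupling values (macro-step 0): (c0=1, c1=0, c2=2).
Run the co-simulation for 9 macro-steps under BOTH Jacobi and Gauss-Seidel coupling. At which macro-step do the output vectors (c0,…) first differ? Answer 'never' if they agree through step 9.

first divergence at macro-step: 1

[Jacobi] macro 1: S0 reads c0=1 → after 1×micro: 0; S1 reads c0=1 → after 1×micro: 1; S2 reads c2=2 → after 1×micro: 1 ⇒ (c0=0, c1=1, c2=1)
[Jacobi] macro 2: S0 reads c0=0 → after 1×micro: 2; S1 reads c0=0 → after 1×micro: 2; S2 reads c2=1 → after 1×micro: 3 ⇒ (c0=2, c1=2, c2=3)
[Jacobi] macro 3: S0 reads c0=2 → after 1×micro: 1; S1 reads c0=2 → after 1×micro: 6; S2 reads c2=3 → after 1×micro: 2 ⇒ (c0=1, c1=6, c2=2)
[Jacobi] macro 4: S0 reads c0=1 → after 1×micro: 0; S1 reads c0=1 → after 1×micro: 13; S2 reads c2=2 → after 1×micro: 1 ⇒ (c0=0, c1=13, c2=1)
[Jacobi] macro 5: S0 reads c0=0 → after 1×micro: 2; S1 reads c0=0 → after 1×micro: 26; S2 reads c2=1 → after 1×micro: 3 ⇒ (c0=2, c1=26, c2=3)
[Jacobi] macro 6: S0 reads c0=2 → after 1×micro: 1; S1 reads c0=2 → after 1×micro: 54; S2 reads c2=3 → after 1×micro: 2 ⇒ (c0=1, c1=54, c2=2)
[Jacobi] macro 7: S0 reads c0=1 → after 1×micro: 0; S1 reads c0=1 → after 1×micro: 109; S2 reads c2=2 → after 1×micro: 1 ⇒ (c0=0, c1=109, c2=1)
[Jacobi] macro 8: S0 reads c0=0 → after 1×micro: 2; S1 reads c0=0 → after 1×micro: 218; S2 reads c2=1 → after 1×micro: 3 ⇒ (c0=2, c1=218, c2=3)
[Jacobi] macro 9: S0 reads c0=2 → after 1×micro: 1; S1 reads c0=2 → after 1×micro: 438; S2 reads c2=3 → after 1×micro: 2 ⇒ (c0=1, c1=438, c2=2)
[Gauss-Seidel] macro 1: S0 reads c0=1 → after 1×micro: 0; S1 reads c0=0 → after 1×micro: 0; S2 reads c2=2 → after 1×micro: 1 ⇒ (c0=0, c1=0, c2=1)
[Gauss-Seidel] macro 2: S0 reads c0=0 → after 1×micro: 2; S1 reads c0=2 → after 1×micro: 2; S2 reads c2=1 → after 1×micro: 3 ⇒ (c0=2, c1=2, c2=3)
[Gauss-Seidel] macro 3: S0 reads c0=2 → after 1×micro: 1; S1 reads c0=1 → after 1×micro: 5; S2 reads c2=3 → after 1×micro: 2 ⇒ (c0=1, c1=5, c2=2)
[Gauss-Seidel] macro 4: S0 reads c0=1 → after 1×micro: 0; S1 reads c0=0 → after 1×micro: 10; S2 reads c2=2 → after 1×micro: 1 ⇒ (c0=0, c1=10, c2=1)
[Gauss-Seidel] macro 5: S0 reads c0=0 → after 1×micro: 2; S1 reads c0=2 → after 1×micro: 22; S2 reads c2=1 → after 1×micro: 3 ⇒ (c0=2, c1=22, c2=3)
[Gauss-Seidel] macro 6: S0 reads c0=2 → after 1×micro: 1; S1 reads c0=1 → after 1×micro: 45; S2 reads c2=3 → after 1×micro: 2 ⇒ (c0=1, c1=45, c2=2)
[Gauss-Seidel] macro 7: S0 reads c0=1 → after 1×micro: 0; S1 reads c0=0 → after 1×micro: 90; S2 reads c2=2 → after 1×micro: 1 ⇒ (c0=0, c1=90, c2=1)
[Gauss-Seidel] macro 8: S0 reads c0=0 → after 1×micro: 2; S1 reads c0=2 → after 1×micro: 182; S2 reads c2=1 → after 1×micro: 3 ⇒ (c0=2, c1=182, c2=3)
[Gauss-Seidel] macro 9: S0 reads c0=2 → after 1×micro: 1; S1 reads c0=1 → after 1×micro: 365; S2 reads c2=3 → after 1×micro: 2 ⇒ (c0=1, c1=365, c2=2)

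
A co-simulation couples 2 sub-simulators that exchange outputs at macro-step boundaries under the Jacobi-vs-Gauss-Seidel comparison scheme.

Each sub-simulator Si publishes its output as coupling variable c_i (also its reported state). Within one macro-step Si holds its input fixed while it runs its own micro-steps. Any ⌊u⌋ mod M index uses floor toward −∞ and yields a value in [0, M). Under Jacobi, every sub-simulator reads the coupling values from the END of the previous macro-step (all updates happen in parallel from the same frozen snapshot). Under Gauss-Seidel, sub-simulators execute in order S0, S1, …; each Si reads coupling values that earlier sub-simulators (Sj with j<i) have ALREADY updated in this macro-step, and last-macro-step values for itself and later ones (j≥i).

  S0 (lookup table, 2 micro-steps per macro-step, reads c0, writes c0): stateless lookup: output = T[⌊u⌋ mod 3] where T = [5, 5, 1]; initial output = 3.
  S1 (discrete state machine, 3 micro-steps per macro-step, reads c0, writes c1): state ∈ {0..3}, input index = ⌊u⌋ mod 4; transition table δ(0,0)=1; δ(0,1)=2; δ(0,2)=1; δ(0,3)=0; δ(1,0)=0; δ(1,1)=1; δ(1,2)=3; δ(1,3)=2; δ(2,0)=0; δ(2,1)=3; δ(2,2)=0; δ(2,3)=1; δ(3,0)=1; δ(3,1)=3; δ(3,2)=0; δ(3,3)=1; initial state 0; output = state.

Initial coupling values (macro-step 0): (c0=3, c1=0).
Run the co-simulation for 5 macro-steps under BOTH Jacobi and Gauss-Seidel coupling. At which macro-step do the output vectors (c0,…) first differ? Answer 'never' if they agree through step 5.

[Jacobi] macro 1: S0 reads c0=3 → after 2×micro: 5; S1 reads c0=3 → after 3×micro: 0 ⇒ (c0=5, c1=0)
[Jacobi] macro 2: S0 reads c0=5 → after 2×micro: 1; S1 reads c0=5 → after 3×micro: 3 ⇒ (c0=1, c1=3)
[Jacobi] macro 3: S0 reads c0=1 → after 2×micro: 5; S1 reads c0=1 → after 3×micro: 3 ⇒ (c0=5, c1=3)
[Jacobi] macro 4: S0 reads c0=5 → after 2×micro: 1; S1 reads c0=5 → after 3×micro: 3 ⇒ (c0=1, c1=3)
[Jacobi] macro 5: S0 reads c0=1 → after 2×micro: 5; S1 reads c0=1 → after 3×micro: 3 ⇒ (c0=5, c1=3)
[Gauss-Seidel] macro 1: S0 reads c0=3 → after 2×micro: 5; S1 reads c0=5 → after 3×micro: 3 ⇒ (c0=5, c1=3)
[Gauss-Seidel] macro 2: S0 reads c0=5 → after 2×micro: 1; S1 reads c0=1 → after 3×micro: 3 ⇒ (c0=1, c1=3)
[Gauss-Seidel] macro 3: S0 reads c0=1 → after 2×micro: 5; S1 reads c0=5 → after 3×micro: 3 ⇒ (c0=5, c1=3)
[Gauss-Seidel] macro 4: S0 reads c0=5 → after 2×micro: 1; S1 reads c0=1 → after 3×micro: 3 ⇒ (c0=1, c1=3)
[Gauss-Seidel] macro 5: S0 reads c0=1 → after 2×micro: 5; S1 reads c0=5 → after 3×micro: 3 ⇒ (c0=5, c1=3)

first divergence at macro-step: 1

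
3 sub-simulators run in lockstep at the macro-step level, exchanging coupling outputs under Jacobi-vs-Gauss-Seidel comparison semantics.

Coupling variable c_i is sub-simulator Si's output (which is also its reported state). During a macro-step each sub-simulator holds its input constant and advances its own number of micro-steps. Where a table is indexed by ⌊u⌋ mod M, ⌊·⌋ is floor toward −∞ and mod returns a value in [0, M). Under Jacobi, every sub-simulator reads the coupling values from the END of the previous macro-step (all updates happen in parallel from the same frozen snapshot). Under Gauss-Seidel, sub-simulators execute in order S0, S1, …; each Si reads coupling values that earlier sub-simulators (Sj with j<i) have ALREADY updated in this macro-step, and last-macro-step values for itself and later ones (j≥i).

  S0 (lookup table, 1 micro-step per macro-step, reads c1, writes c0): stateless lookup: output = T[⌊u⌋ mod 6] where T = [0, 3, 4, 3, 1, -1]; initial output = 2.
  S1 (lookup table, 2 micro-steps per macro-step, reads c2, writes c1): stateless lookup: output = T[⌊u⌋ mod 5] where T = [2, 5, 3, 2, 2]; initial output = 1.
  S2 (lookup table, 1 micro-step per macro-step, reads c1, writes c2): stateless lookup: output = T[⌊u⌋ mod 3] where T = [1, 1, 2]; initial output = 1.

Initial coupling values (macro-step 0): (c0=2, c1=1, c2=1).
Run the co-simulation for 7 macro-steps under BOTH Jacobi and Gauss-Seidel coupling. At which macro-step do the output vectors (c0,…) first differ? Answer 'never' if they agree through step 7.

first divergence at macro-step: 1

[Jacobi] macro 1: S0 reads c1=1 → after 1×micro: 3; S1 reads c2=1 → after 2×micro: 5; S2 reads c1=1 → after 1×micro: 1 ⇒ (c0=3, c1=5, c2=1)
[Jacobi] macro 2: S0 reads c1=5 → after 1×micro: -1; S1 reads c2=1 → after 2×micro: 5; S2 reads c1=5 → after 1×micro: 2 ⇒ (c0=-1, c1=5, c2=2)
[Jacobi] macro 3: S0 reads c1=5 → after 1×micro: -1; S1 reads c2=2 → after 2×micro: 3; S2 reads c1=5 → after 1×micro: 2 ⇒ (c0=-1, c1=3, c2=2)
[Jacobi] macro 4: S0 reads c1=3 → after 1×micro: 3; S1 reads c2=2 → after 2×micro: 3; S2 reads c1=3 → after 1×micro: 1 ⇒ (c0=3, c1=3, c2=1)
[Jacobi] macro 5: S0 reads c1=3 → after 1×micro: 3; S1 reads c2=1 → after 2×micro: 5; S2 reads c1=3 → after 1×micro: 1 ⇒ (c0=3, c1=5, c2=1)
[Jacobi] macro 6: S0 reads c1=5 → after 1×micro: -1; S1 reads c2=1 → after 2×micro: 5; S2 reads c1=5 → after 1×micro: 2 ⇒ (c0=-1, c1=5, c2=2)
[Jacobi] macro 7: S0 reads c1=5 → after 1×micro: -1; S1 reads c2=2 → after 2×micro: 3; S2 reads c1=5 → after 1×micro: 2 ⇒ (c0=-1, c1=3, c2=2)
[Gauss-Seidel] macro 1: S0 reads c1=1 → after 1×micro: 3; S1 reads c2=1 → after 2×micro: 5; S2 reads c1=5 → after 1×micro: 2 ⇒ (c0=3, c1=5, c2=2)
[Gauss-Seidel] macro 2: S0 reads c1=5 → after 1×micro: -1; S1 reads c2=2 → after 2×micro: 3; S2 reads c1=3 → after 1×micro: 1 ⇒ (c0=-1, c1=3, c2=1)
[Gauss-Seidel] macro 3: S0 reads c1=3 → after 1×micro: 3; S1 reads c2=1 → after 2×micro: 5; S2 reads c1=5 → after 1×micro: 2 ⇒ (c0=3, c1=5, c2=2)
[Gauss-Seidel] macro 4: S0 reads c1=5 → after 1×micro: -1; S1 reads c2=2 → after 2×micro: 3; S2 reads c1=3 → after 1×micro: 1 ⇒ (c0=-1, c1=3, c2=1)
[Gauss-Seidel] macro 5: S0 reads c1=3 → after 1×micro: 3; S1 reads c2=1 → after 2×micro: 5; S2 reads c1=5 → after 1×micro: 2 ⇒ (c0=3, c1=5, c2=2)
[Gauss-Seidel] macro 6: S0 reads c1=5 → after 1×micro: -1; S1 reads c2=2 → after 2×micro: 3; S2 reads c1=3 → after 1×micro: 1 ⇒ (c0=-1, c1=3, c2=1)
[Gauss-Seidel] macro 7: S0 reads c1=3 → after 1×micro: 3; S1 reads c2=1 → after 2×micro: 5; S2 reads c1=5 → after 1×micro: 2 ⇒ (c0=3, c1=5, c2=2)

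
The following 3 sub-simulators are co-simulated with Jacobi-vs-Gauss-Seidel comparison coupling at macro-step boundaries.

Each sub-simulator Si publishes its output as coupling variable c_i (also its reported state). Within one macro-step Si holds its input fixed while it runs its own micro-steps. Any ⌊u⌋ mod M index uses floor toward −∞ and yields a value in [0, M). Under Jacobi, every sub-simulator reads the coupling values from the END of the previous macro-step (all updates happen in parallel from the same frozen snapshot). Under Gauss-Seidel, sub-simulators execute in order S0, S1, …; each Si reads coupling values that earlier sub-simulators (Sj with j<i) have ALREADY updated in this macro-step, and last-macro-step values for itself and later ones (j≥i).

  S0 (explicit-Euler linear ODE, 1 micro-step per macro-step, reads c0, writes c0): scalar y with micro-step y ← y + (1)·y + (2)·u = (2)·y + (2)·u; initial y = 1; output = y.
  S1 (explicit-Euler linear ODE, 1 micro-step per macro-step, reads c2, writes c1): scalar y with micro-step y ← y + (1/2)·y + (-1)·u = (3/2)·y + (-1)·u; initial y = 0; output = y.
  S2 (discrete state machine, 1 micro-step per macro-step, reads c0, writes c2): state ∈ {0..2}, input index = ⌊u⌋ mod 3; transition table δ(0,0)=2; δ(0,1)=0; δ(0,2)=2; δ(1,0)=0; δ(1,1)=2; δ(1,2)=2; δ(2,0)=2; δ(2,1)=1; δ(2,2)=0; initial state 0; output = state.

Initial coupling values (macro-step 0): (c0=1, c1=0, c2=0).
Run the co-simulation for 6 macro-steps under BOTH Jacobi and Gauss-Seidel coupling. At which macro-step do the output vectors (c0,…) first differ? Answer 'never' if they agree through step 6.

first divergence at macro-step: never

[Jacobi] macro 1: S0 reads c0=1 → after 1×micro: 4; S1 reads c2=0 → after 1×micro: 0; S2 reads c0=1 → after 1×micro: 0 ⇒ (c0=4, c1=0, c2=0)
[Jacobi] macro 2: S0 reads c0=4 → after 1×micro: 16; S1 reads c2=0 → after 1×micro: 0; S2 reads c0=4 → after 1×micro: 0 ⇒ (c0=16, c1=0, c2=0)
[Jacobi] macro 3: S0 reads c0=16 → after 1×micro: 64; S1 reads c2=0 → after 1×micro: 0; S2 reads c0=16 → after 1×micro: 0 ⇒ (c0=64, c1=0, c2=0)
[Jacobi] macro 4: S0 reads c0=64 → after 1×micro: 256; S1 reads c2=0 → after 1×micro: 0; S2 reads c0=64 → after 1×micro: 0 ⇒ (c0=256, c1=0, c2=0)
[Jacobi] macro 5: S0 reads c0=256 → after 1×micro: 1024; S1 reads c2=0 → after 1×micro: 0; S2 reads c0=256 → after 1×micro: 0 ⇒ (c0=1024, c1=0, c2=0)
[Jacobi] macro 6: S0 reads c0=1024 → after 1×micro: 4096; S1 reads c2=0 → after 1×micro: 0; S2 reads c0=1024 → after 1×micro: 0 ⇒ (c0=4096, c1=0, c2=0)
[Gauss-Seidel] macro 1: S0 reads c0=1 → after 1×micro: 4; S1 reads c2=0 → after 1×micro: 0; S2 reads c0=4 → after 1×micro: 0 ⇒ (c0=4, c1=0, c2=0)
[Gauss-Seidel] macro 2: S0 reads c0=4 → after 1×micro: 16; S1 reads c2=0 → after 1×micro: 0; S2 reads c0=16 → after 1×micro: 0 ⇒ (c0=16, c1=0, c2=0)
[Gauss-Seidel] macro 3: S0 reads c0=16 → after 1×micro: 64; S1 reads c2=0 → after 1×micro: 0; S2 reads c0=64 → after 1×micro: 0 ⇒ (c0=64, c1=0, c2=0)
[Gauss-Seidel] macro 4: S0 reads c0=64 → after 1×micro: 256; S1 reads c2=0 → after 1×micro: 0; S2 reads c0=256 → after 1×micro: 0 ⇒ (c0=256, c1=0, c2=0)
[Gauss-Seidel] macro 5: S0 reads c0=256 → after 1×micro: 1024; S1 reads c2=0 → after 1×micro: 0; S2 reads c0=1024 → after 1×micro: 0 ⇒ (c0=1024, c1=0, c2=0)
[Gauss-Seidel] macro 6: S0 reads c0=1024 → after 1×micro: 4096; S1 reads c2=0 → after 1×micro: 0; S2 reads c0=4096 → after 1×micro: 0 ⇒ (c0=4096, c1=0, c2=0)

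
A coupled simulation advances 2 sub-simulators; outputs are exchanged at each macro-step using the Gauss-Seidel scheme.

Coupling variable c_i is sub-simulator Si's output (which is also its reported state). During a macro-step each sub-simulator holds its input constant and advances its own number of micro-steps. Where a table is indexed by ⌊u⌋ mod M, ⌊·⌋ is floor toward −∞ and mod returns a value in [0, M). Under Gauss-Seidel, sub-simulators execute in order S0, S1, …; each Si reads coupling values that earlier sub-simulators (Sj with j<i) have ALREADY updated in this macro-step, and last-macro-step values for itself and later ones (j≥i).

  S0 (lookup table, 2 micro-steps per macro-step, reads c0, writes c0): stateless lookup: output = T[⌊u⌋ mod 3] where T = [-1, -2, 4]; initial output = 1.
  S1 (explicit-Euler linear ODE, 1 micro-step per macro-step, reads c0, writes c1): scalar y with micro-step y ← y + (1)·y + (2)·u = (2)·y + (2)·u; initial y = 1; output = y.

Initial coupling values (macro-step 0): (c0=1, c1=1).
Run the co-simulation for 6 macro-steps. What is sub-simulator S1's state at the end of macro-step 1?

macro 1: S0 reads c0=1 → after 2×micro: -2; S1 reads c0=-2 → after 1×micro: -2 ⇒ (c0=-2, c1=-2)
macro 2: S0 reads c0=-2 → after 2×micro: -2; S1 reads c0=-2 → after 1×micro: -8 ⇒ (c0=-2, c1=-8)
macro 3: S0 reads c0=-2 → after 2×micro: -2; S1 reads c0=-2 → after 1×micro: -20 ⇒ (c0=-2, c1=-20)
macro 4: S0 reads c0=-2 → after 2×micro: -2; S1 reads c0=-2 → after 1×micro: -44 ⇒ (c0=-2, c1=-44)
macro 5: S0 reads c0=-2 → after 2×micro: -2; S1 reads c0=-2 → after 1×micro: -92 ⇒ (c0=-2, c1=-92)
macro 6: S0 reads c0=-2 → after 2×micro: -2; S1 reads c0=-2 → after 1×micro: -188 ⇒ (c0=-2, c1=-188)

S1 state at macro-step 1 = -2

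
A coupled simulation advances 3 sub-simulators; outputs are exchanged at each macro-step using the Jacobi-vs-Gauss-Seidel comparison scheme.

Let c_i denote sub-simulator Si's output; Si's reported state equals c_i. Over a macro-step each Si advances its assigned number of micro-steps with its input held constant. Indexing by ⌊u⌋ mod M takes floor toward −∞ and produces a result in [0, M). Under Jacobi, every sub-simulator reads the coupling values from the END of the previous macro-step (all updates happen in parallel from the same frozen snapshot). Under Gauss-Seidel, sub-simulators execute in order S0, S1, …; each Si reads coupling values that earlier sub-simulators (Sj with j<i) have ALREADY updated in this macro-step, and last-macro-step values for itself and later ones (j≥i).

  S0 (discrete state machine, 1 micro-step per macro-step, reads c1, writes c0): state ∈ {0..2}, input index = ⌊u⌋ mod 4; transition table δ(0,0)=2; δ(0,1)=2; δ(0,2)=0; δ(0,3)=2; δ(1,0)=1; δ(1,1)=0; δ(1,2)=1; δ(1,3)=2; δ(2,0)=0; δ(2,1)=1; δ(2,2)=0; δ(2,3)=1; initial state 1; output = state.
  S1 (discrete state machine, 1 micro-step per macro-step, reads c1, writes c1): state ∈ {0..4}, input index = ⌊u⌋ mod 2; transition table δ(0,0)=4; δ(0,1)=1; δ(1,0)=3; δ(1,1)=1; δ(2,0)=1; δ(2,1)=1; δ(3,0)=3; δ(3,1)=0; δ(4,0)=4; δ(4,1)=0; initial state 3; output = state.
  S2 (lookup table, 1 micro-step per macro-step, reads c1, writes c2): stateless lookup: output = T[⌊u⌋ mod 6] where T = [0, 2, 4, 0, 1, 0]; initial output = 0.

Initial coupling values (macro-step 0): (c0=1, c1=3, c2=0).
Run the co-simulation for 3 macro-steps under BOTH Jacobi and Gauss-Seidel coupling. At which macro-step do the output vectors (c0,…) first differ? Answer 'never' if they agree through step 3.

[Jacobi] macro 1: S0 reads c1=3 → after 1×micro: 2; S1 reads c1=3 → after 1×micro: 0; S2 reads c1=3 → after 1×micro: 0 ⇒ (c0=2, c1=0, c2=0)
[Jacobi] macro 2: S0 reads c1=0 → after 1×micro: 0; S1 reads c1=0 → after 1×micro: 4; S2 reads c1=0 → after 1×micro: 0 ⇒ (c0=0, c1=4, c2=0)
[Jacobi] macro 3: S0 reads c1=4 → after 1×micro: 2; S1 reads c1=4 → after 1×micro: 4; S2 reads c1=4 → after 1×micro: 1 ⇒ (c0=2, c1=4, c2=1)
[Gauss-Seidel] macro 1: S0 reads c1=3 → after 1×micro: 2; S1 reads c1=3 → after 1×micro: 0; S2 reads c1=0 → after 1×micro: 0 ⇒ (c0=2, c1=0, c2=0)
[Gauss-Seidel] macro 2: S0 reads c1=0 → after 1×micro: 0; S1 reads c1=0 → after 1×micro: 4; S2 reads c1=4 → after 1×micro: 1 ⇒ (c0=0, c1=4, c2=1)
[Gauss-Seidel] macro 3: S0 reads c1=4 → after 1×micro: 2; S1 reads c1=4 → after 1×micro: 4; S2 reads c1=4 → after 1×micro: 1 ⇒ (c0=2, c1=4, c2=1)

first divergence at macro-step: 2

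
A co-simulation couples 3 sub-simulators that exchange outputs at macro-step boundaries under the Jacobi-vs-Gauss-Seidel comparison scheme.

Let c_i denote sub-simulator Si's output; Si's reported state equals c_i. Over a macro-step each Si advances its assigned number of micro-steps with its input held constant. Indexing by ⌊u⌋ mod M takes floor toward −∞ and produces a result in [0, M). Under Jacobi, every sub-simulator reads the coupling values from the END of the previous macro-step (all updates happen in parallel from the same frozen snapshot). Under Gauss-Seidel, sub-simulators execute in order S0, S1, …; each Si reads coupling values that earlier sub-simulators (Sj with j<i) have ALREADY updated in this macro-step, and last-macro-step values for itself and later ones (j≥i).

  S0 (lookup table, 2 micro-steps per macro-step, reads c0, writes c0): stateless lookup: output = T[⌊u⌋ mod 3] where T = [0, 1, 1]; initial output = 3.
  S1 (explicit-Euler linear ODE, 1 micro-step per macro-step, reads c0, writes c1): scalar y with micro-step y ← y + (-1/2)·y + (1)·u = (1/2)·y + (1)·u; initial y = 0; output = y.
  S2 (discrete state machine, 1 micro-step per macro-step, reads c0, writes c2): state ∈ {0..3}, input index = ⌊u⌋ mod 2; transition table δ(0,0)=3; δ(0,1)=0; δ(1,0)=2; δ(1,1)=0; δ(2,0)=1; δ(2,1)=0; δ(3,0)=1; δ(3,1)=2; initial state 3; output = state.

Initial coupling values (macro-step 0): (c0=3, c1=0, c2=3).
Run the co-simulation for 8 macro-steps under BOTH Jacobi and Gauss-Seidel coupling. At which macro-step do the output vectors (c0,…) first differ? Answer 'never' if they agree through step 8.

[Jacobi] macro 1: S0 reads c0=3 → after 2×micro: 0; S1 reads c0=3 → after 1×micro: 3; S2 reads c0=3 → after 1×micro: 2 ⇒ (c0=0, c1=3, c2=2)
[Jacobi] macro 2: S0 reads c0=0 → after 2×micro: 0; S1 reads c0=0 → after 1×micro: 3/2; S2 reads c0=0 → after 1×micro: 1 ⇒ (c0=0, c1=3/2, c2=1)
[Jacobi] macro 3: S0 reads c0=0 → after 2×micro: 0; S1 reads c0=0 → after 1×micro: 3/4; S2 reads c0=0 → after 1×micro: 2 ⇒ (c0=0, c1=3/4, c2=2)
[Jacobi] macro 4: S0 reads c0=0 → after 2×micro: 0; S1 reads c0=0 → after 1×micro: 3/8; S2 reads c0=0 → after 1×micro: 1 ⇒ (c0=0, c1=3/8, c2=1)
[Jacobi] macro 5: S0 reads c0=0 → after 2×micro: 0; S1 reads c0=0 → after 1×micro: 3/16; S2 reads c0=0 → after 1×micro: 2 ⇒ (c0=0, c1=3/16, c2=2)
[Jacobi] macro 6: S0 reads c0=0 → after 2×micro: 0; S1 reads c0=0 → after 1×micro: 3/32; S2 reads c0=0 → after 1×micro: 1 ⇒ (c0=0, c1=3/32, c2=1)
[Jacobi] macro 7: S0 reads c0=0 → after 2×micro: 0; S1 reads c0=0 → after 1×micro: 3/64; S2 reads c0=0 → after 1×micro: 2 ⇒ (c0=0, c1=3/64, c2=2)
[Jacobi] macro 8: S0 reads c0=0 → after 2×micro: 0; S1 reads c0=0 → after 1×micro: 3/128; S2 reads c0=0 → after 1×micro: 1 ⇒ (c0=0, c1=3/128, c2=1)
[Gauss-Seidel] macro 1: S0 reads c0=3 → after 2×micro: 0; S1 reads c0=0 → after 1×micro: 0; S2 reads c0=0 → after 1×micro: 1 ⇒ (c0=0, c1=0, c2=1)
[Gauss-Seidel] macro 2: S0 reads c0=0 → after 2×micro: 0; S1 reads c0=0 → after 1×micro: 0; S2 reads c0=0 → after 1×micro: 2 ⇒ (c0=0, c1=0, c2=2)
[Gauss-Seidel] macro 3: S0 reads c0=0 → after 2×micro: 0; S1 reads c0=0 → after 1×micro: 0; S2 reads c0=0 → after 1×micro: 1 ⇒ (c0=0, c1=0, c2=1)
[Gauss-Seidel] macro 4: S0 reads c0=0 → after 2×micro: 0; S1 reads c0=0 → after 1×micro: 0; S2 reads c0=0 → after 1×micro: 2 ⇒ (c0=0, c1=0, c2=2)
[Gauss-Seidel] macro 5: S0 reads c0=0 → after 2×micro: 0; S1 reads c0=0 → after 1×micro: 0; S2 reads c0=0 → after 1×micro: 1 ⇒ (c0=0, c1=0, c2=1)
[Gauss-Seidel] macro 6: S0 reads c0=0 → after 2×micro: 0; S1 reads c0=0 → after 1×micro: 0; S2 reads c0=0 → after 1×micro: 2 ⇒ (c0=0, c1=0, c2=2)
[Gauss-Seidel] macro 7: S0 reads c0=0 → after 2×micro: 0; S1 reads c0=0 → after 1×micro: 0; S2 reads c0=0 → after 1×micro: 1 ⇒ (c0=0, c1=0, c2=1)
[Gauss-Seidel] macro 8: S0 reads c0=0 → after 2×micro: 0; S1 reads c0=0 → after 1×micro: 0; S2 reads c0=0 → after 1×micro: 2 ⇒ (c0=0, c1=0, c2=2)

first divergence at macro-step: 1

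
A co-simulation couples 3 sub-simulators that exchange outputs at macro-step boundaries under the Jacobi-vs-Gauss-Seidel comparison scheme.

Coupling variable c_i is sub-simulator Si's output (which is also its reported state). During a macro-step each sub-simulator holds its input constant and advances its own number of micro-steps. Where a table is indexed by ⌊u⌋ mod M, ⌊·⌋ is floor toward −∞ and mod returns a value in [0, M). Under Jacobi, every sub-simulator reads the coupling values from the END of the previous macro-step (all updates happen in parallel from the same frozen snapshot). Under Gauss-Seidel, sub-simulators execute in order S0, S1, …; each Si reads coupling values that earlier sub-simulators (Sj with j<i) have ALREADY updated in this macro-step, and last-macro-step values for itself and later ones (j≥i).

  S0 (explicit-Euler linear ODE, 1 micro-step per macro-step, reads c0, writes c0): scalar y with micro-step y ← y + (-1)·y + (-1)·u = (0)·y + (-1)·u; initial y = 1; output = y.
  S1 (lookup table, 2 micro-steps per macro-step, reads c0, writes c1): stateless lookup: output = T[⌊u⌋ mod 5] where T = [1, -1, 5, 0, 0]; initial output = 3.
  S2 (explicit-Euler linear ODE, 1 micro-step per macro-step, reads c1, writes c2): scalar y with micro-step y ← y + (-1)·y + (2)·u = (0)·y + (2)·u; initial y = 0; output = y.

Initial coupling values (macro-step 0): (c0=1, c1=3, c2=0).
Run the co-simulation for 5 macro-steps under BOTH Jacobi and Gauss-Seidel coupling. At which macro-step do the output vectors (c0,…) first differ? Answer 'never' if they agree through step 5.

[Jacobi] macro 1: S0 reads c0=1 → after 1×micro: -1; S1 reads c0=1 → after 2×micro: -1; S2 reads c1=3 → after 1×micro: 6 ⇒ (c0=-1, c1=-1, c2=6)
[Jacobi] macro 2: S0 reads c0=-1 → after 1×micro: 1; S1 reads c0=-1 → after 2×micro: 0; S2 reads c1=-1 → after 1×micro: -2 ⇒ (c0=1, c1=0, c2=-2)
[Jacobi] macro 3: S0 reads c0=1 → after 1×micro: -1; S1 reads c0=1 → after 2×micro: -1; S2 reads c1=0 → after 1×micro: 0 ⇒ (c0=-1, c1=-1, c2=0)
[Jacobi] macro 4: S0 reads c0=-1 → after 1×micro: 1; S1 reads c0=-1 → after 2×micro: 0; S2 reads c1=-1 → after 1×micro: -2 ⇒ (c0=1, c1=0, c2=-2)
[Jacobi] macro 5: S0 reads c0=1 → after 1×micro: -1; S1 reads c0=1 → after 2×micro: -1; S2 reads c1=0 → after 1×micro: 0 ⇒ (c0=-1, c1=-1, c2=0)
[Gauss-Seidel] macro 1: S0 reads c0=1 → after 1×micro: -1; S1 reads c0=-1 → after 2×micro: 0; S2 reads c1=0 → after 1×micro: 0 ⇒ (c0=-1, c1=0, c2=0)
[Gauss-Seidel] macro 2: S0 reads c0=-1 → after 1×micro: 1; S1 reads c0=1 → after 2×micro: -1; S2 reads c1=-1 → after 1×micro: -2 ⇒ (c0=1, c1=-1, c2=-2)
[Gauss-Seidel] macro 3: S0 reads c0=1 → after 1×micro: -1; S1 reads c0=-1 → after 2×micro: 0; S2 reads c1=0 → after 1×micro: 0 ⇒ (c0=-1, c1=0, c2=0)
[Gauss-Seidel] macro 4: S0 reads c0=-1 → after 1×micro: 1; S1 reads c0=1 → after 2×micro: -1; S2 reads c1=-1 → after 1×micro: -2 ⇒ (c0=1, c1=-1, c2=-2)
[Gauss-Seidel] macro 5: S0 reads c0=1 → after 1×micro: -1; S1 reads c0=-1 → after 2×micro: 0; S2 reads c1=0 → after 1×micro: 0 ⇒ (c0=-1, c1=0, c2=0)

first divergence at macro-step: 1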